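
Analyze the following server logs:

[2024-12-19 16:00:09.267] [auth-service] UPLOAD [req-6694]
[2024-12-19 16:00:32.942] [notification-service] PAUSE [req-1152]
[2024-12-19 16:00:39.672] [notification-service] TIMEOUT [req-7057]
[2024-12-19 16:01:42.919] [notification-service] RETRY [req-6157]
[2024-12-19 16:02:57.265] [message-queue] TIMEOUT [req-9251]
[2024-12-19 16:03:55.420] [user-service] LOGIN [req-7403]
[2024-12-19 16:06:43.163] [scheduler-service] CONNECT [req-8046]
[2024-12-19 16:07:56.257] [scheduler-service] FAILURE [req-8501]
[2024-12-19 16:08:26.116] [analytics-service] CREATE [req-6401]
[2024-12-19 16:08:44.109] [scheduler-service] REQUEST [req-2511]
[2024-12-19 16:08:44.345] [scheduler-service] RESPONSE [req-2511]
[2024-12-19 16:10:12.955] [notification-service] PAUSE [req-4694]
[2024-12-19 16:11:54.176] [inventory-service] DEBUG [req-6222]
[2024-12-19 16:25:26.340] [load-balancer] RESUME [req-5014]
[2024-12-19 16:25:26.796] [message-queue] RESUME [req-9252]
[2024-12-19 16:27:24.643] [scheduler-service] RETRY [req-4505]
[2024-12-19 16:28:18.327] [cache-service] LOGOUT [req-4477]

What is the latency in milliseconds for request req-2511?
236

To calculate latency:

1. Find REQUEST with id req-2511: 2024-12-19 16:08:44.109
2. Find RESPONSE with id req-2511: 2024-12-19 16:08:44.345
3. Latency: 2024-12-19 16:08:44.345 - 2024-12-19 16:08:44.109 = 236ms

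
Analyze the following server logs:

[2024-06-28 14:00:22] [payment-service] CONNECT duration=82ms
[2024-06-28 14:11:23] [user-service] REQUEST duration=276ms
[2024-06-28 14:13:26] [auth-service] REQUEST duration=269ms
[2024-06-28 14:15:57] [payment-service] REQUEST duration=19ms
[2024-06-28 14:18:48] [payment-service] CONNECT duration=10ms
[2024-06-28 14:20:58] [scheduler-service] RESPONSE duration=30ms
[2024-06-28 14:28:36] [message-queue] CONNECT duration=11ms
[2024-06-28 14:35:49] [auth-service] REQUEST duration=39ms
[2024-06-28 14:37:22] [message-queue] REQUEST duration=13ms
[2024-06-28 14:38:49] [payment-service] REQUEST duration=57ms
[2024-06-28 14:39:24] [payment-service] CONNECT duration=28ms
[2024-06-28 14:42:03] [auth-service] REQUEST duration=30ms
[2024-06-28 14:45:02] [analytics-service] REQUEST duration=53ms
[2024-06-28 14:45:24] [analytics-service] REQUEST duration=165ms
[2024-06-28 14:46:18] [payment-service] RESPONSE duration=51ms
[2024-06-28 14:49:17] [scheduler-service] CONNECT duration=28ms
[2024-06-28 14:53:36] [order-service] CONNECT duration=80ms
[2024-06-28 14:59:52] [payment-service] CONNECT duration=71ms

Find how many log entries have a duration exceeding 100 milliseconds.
3

To count timeouts:

1. Threshold: 100ms
2. Extract duration from each log entry
3. Count entries where duration > 100
4. Timeout count: 3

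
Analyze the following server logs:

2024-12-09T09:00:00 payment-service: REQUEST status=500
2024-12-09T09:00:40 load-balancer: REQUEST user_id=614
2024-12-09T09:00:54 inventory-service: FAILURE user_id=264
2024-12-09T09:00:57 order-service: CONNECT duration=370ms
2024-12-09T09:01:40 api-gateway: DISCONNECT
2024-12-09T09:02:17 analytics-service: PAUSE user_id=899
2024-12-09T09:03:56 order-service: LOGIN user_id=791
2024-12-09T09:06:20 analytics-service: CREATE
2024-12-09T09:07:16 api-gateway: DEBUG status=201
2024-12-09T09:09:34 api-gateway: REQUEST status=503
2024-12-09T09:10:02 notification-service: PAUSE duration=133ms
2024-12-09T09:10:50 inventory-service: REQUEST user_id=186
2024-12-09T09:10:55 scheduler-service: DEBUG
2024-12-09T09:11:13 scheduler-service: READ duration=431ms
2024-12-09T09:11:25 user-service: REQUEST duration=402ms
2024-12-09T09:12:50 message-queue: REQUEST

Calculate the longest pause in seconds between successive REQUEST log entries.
534

To find the longest gap:

1. Extract all REQUEST events in chronological order
2. Calculate time differences between consecutive events
3. Find the maximum difference
4. Longest gap: 534 seconds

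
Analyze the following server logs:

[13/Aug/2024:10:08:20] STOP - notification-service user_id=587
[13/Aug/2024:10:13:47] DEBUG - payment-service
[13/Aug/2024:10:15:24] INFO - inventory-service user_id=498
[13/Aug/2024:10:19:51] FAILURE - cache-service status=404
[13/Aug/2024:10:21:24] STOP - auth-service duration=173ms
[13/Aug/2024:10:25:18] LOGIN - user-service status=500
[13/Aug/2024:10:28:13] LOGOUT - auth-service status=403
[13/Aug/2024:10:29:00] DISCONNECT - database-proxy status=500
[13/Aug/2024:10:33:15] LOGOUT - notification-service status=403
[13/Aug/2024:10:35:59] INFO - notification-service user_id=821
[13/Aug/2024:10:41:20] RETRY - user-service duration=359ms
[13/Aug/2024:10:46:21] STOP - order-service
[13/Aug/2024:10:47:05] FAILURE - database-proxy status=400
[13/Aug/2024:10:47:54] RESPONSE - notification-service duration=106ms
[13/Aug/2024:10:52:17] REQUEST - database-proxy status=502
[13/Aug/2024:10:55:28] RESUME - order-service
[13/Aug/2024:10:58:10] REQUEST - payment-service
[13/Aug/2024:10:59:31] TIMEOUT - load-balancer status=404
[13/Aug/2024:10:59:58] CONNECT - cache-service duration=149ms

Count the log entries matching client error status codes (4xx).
5

To find matching entries:

1. Pattern to match: client error status codes (4xx)
2. Scan each log entry for the pattern
3. Count matches: 5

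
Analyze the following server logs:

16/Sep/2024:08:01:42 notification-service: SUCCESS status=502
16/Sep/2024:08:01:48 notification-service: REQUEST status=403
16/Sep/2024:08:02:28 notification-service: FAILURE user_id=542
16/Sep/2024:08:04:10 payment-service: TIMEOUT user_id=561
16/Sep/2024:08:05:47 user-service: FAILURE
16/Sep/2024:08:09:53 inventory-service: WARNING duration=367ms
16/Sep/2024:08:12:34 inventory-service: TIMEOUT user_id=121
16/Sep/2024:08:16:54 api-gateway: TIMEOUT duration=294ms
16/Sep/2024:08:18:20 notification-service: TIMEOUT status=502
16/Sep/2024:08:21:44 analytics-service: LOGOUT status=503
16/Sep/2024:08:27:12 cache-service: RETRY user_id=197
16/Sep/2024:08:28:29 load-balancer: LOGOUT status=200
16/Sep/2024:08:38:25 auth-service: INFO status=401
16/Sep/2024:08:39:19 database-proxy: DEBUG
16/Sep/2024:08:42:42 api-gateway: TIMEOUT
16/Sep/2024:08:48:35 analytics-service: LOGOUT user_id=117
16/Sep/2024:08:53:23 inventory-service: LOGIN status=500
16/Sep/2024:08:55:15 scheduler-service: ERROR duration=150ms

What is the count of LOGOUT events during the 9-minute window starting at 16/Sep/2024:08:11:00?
0

To count events in the time window:

1. Window boundaries: 16/Sep/2024:08:11:00 to 16/Sep/2024:08:20:00
2. Filter for LOGOUT events within this window
3. Count matching events: 0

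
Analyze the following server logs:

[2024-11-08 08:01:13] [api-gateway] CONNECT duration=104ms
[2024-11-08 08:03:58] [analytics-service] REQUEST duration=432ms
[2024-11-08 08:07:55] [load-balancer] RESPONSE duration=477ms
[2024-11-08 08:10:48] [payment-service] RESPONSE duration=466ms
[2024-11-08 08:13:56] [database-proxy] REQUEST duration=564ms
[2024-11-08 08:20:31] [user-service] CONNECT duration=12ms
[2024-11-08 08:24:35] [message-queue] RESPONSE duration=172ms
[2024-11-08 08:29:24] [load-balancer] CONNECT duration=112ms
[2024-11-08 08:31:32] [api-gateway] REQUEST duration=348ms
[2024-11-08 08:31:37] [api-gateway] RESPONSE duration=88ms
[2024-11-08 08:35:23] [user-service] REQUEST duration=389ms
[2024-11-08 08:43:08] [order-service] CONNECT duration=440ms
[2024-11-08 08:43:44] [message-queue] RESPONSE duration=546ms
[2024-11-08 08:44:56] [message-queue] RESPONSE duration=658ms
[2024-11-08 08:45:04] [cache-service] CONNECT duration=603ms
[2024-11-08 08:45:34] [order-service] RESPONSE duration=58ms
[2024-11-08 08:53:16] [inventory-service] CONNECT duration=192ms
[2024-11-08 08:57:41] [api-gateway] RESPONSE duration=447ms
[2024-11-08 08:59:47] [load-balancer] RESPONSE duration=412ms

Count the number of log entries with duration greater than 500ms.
4

To count timeouts:

1. Threshold: 500ms
2. Extract duration from each log entry
3. Count entries where duration > 500
4. Timeout count: 4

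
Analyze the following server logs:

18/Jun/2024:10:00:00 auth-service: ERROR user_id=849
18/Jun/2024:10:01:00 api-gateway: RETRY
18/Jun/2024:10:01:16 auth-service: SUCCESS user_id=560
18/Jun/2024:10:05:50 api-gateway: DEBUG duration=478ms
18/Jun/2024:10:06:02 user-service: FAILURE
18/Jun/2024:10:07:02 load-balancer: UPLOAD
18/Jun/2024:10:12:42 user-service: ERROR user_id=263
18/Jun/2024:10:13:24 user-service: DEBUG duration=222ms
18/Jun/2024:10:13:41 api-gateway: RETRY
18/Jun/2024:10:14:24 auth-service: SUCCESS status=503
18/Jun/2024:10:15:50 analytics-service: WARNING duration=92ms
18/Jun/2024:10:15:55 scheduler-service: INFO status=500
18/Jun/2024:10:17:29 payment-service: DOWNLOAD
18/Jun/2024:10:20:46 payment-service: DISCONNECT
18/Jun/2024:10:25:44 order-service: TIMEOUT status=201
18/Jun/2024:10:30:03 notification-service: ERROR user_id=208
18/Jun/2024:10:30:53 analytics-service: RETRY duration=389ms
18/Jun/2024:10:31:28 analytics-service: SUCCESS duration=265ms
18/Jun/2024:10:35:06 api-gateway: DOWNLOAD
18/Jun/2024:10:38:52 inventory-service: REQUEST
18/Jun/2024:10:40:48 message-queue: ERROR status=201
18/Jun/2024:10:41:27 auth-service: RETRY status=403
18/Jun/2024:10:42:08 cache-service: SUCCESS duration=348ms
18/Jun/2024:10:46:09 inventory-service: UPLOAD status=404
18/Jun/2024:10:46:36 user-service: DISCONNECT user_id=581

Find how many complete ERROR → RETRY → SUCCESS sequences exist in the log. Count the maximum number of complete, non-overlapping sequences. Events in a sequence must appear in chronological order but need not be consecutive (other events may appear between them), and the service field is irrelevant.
4

To count sequences:

1. Look for pattern: ERROR → RETRY → SUCCESS
2. Greedily scan the log in chronological order, matching each sequence element in turn (ignoring service)
3. Each time the full pattern completes, increment the count and restart matching from the next event
4. Complete non-overlapping sequences found: 4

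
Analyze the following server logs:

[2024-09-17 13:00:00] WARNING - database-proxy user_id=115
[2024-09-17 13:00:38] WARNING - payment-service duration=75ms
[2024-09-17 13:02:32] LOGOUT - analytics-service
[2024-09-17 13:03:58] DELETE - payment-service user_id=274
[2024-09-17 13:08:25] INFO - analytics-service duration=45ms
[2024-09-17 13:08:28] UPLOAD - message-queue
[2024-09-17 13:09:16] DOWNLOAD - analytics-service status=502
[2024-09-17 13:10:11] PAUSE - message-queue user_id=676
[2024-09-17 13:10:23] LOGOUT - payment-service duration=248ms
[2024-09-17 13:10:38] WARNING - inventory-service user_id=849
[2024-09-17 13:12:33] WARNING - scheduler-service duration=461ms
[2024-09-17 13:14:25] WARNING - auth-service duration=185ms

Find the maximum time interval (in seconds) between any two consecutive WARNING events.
600

To find the longest gap:

1. Extract all WARNING events in chronological order
2. Calculate time differences between consecutive events
3. Find the maximum difference
4. Longest gap: 600 seconds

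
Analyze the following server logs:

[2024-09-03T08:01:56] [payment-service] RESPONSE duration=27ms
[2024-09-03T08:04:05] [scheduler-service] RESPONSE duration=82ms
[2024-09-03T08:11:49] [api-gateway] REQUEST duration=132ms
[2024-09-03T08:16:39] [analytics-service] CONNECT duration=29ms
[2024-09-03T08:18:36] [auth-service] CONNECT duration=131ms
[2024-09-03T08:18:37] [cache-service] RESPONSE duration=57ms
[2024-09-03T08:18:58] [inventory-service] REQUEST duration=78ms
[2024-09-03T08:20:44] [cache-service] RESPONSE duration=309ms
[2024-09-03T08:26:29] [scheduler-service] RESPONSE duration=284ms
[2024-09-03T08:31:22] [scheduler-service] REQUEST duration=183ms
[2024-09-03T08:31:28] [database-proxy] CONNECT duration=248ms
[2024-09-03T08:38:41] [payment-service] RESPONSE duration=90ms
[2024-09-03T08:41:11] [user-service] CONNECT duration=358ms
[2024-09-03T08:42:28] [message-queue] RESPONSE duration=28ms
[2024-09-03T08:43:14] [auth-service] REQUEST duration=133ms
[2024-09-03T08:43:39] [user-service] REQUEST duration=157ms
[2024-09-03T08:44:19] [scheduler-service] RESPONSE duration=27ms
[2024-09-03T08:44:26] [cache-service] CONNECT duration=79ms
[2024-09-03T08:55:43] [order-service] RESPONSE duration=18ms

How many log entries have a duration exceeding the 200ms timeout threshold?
4

To count timeouts:

1. Threshold: 200ms
2. Extract duration from each log entry
3. Count entries where duration > 200
4. Timeout count: 4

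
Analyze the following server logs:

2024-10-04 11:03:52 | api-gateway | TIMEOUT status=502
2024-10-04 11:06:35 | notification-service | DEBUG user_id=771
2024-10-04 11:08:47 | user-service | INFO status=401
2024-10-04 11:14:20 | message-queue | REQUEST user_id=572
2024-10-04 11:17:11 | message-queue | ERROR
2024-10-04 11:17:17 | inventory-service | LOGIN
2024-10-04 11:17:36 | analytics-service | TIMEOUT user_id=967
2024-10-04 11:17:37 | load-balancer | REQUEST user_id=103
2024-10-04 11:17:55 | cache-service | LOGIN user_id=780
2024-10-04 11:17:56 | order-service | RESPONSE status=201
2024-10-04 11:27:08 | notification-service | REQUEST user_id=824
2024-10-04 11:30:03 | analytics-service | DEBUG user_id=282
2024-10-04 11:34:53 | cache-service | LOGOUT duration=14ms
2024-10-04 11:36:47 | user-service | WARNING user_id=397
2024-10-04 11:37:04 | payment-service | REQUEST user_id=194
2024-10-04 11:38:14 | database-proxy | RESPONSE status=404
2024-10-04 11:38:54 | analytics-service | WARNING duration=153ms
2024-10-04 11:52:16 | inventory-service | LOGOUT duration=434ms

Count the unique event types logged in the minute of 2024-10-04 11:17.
5

To count unique event types:

1. Filter events in the minute starting at 2024-10-04 11:17
2. Extract event types from matching entries
3. Count unique types: 5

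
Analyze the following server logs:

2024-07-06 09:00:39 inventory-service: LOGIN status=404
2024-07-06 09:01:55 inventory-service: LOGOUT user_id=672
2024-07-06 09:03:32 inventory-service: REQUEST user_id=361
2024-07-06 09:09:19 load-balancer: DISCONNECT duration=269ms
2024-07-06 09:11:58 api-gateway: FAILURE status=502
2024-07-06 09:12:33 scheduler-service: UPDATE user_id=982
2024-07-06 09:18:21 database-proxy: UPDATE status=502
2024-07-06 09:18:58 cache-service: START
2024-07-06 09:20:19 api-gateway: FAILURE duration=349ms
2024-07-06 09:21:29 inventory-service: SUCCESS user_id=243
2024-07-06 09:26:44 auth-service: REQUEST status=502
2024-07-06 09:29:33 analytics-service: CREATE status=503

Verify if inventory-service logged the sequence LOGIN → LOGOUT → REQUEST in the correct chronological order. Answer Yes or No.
Yes

To verify sequence order:

1. Find all events in sequence LOGIN → LOGOUT → REQUEST for inventory-service
2. Extract their timestamps
3. Check if timestamps are in ascending order
4. Result: Yes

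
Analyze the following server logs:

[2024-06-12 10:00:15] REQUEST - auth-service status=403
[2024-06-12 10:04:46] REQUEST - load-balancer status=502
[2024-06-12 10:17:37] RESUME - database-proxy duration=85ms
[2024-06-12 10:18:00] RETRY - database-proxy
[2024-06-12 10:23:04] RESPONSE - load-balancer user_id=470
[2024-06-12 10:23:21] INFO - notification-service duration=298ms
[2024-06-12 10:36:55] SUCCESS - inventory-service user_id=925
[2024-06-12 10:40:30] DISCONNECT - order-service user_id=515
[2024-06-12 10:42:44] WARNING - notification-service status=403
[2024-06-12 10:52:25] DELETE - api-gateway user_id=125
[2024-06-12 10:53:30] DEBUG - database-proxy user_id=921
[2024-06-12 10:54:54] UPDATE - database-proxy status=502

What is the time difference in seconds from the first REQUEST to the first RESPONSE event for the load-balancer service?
1098

To find the time between events:

1. Locate the first REQUEST event for load-balancer: 2024-06-12 10:04:46
2. Locate the first RESPONSE event for load-balancer: 2024-06-12 10:23:04
3. Calculate the difference: 2024-06-12 10:23:04 - 2024-06-12 10:04:46 = 1098 seconds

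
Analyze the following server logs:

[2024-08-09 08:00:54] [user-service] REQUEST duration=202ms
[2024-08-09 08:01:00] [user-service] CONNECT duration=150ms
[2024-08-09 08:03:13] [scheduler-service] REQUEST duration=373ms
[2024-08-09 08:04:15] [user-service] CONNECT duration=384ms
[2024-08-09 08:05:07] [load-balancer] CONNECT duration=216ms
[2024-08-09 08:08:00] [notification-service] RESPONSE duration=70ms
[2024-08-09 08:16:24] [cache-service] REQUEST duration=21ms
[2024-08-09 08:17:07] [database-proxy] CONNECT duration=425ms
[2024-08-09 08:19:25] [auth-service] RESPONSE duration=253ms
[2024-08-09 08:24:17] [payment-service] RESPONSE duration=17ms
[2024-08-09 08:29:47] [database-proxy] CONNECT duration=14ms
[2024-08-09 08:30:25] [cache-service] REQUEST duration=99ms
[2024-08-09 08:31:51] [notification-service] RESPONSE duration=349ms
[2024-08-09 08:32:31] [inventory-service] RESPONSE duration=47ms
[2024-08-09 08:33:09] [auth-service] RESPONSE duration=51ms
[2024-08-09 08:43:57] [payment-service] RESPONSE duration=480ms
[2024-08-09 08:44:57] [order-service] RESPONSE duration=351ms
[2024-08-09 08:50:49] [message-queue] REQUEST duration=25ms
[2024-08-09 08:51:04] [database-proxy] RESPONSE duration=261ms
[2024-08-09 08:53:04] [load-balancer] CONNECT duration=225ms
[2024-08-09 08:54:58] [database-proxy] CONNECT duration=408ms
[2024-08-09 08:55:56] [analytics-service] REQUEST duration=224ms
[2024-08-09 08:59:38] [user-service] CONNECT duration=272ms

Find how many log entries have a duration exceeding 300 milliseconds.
7

To count timeouts:

1. Threshold: 300ms
2. Extract duration from each log entry
3. Count entries where duration > 300
4. Timeout count: 7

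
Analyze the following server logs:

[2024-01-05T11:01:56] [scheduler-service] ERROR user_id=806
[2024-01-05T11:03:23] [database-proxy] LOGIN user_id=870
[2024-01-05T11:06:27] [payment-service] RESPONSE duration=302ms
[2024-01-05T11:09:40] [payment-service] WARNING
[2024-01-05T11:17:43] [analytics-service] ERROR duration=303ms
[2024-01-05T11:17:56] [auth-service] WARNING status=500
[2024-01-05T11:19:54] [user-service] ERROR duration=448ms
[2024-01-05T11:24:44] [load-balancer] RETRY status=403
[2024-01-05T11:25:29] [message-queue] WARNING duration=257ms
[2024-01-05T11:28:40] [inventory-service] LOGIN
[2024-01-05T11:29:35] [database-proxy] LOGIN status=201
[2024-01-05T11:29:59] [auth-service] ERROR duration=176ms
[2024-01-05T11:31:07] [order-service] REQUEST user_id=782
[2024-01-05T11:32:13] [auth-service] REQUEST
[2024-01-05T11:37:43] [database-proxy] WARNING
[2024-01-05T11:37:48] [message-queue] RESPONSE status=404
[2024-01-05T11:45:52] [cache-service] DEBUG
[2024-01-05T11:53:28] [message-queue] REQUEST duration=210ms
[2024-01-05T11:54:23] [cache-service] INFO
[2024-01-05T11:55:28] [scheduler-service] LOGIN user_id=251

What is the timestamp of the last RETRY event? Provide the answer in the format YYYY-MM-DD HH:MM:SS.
2024-01-05 11:24:44

To find the last event:

1. Filter for all RETRY events
2. Sort by timestamp
3. Select the last one
4. Timestamp: 2024-01-05 11:24:44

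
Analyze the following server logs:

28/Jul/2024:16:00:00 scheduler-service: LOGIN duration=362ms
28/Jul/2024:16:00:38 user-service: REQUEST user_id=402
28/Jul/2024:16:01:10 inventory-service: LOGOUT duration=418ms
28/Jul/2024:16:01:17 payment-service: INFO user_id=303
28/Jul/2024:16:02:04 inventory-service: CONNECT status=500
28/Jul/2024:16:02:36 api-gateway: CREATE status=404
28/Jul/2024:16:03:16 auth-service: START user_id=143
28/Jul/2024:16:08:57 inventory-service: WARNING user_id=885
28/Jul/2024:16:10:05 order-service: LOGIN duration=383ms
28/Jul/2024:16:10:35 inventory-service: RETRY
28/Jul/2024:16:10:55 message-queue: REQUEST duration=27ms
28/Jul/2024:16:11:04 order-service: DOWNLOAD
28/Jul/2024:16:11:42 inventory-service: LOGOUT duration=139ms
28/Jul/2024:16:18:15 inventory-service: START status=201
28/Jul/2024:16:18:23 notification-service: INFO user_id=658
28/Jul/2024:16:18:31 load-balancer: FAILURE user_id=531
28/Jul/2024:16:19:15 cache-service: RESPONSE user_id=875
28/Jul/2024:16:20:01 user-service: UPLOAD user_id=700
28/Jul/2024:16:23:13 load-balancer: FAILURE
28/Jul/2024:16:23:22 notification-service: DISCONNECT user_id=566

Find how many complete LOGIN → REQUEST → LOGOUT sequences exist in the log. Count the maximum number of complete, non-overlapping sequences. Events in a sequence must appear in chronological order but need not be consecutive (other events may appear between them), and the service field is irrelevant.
2

To count sequences:

1. Look for pattern: LOGIN → REQUEST → LOGOUT
2. Greedily scan the log in chronological order, matching each sequence element in turn (ignoring service)
3. Each time the full pattern completes, increment the count and restart matching from the next event
4. Complete non-overlapping sequences found: 2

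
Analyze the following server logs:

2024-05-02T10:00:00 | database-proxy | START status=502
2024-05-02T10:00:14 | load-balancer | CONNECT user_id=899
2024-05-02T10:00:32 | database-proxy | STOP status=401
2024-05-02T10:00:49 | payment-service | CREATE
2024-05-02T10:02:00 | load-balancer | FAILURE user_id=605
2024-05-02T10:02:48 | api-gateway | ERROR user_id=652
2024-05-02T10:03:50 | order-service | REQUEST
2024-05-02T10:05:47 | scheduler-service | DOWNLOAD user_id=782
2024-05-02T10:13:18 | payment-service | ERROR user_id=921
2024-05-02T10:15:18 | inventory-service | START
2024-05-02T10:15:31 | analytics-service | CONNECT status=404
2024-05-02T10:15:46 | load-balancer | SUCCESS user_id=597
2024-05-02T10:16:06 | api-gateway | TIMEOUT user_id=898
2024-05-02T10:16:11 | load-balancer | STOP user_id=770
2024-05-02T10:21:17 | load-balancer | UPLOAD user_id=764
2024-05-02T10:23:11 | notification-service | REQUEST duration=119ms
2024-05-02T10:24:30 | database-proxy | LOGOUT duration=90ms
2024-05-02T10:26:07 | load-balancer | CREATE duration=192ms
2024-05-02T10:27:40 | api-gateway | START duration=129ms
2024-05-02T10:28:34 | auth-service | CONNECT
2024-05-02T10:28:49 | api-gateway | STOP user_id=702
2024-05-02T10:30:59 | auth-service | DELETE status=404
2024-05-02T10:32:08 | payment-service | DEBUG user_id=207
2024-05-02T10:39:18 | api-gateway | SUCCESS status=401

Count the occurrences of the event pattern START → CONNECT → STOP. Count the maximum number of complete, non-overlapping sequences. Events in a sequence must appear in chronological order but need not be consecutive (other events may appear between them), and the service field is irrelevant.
3

To count sequences:

1. Look for pattern: START → CONNECT → STOP
2. Greedily scan the log in chronological order, matching each sequence element in turn (ignoring service)
3. Each time the full pattern completes, increment the count and restart matching from the next event
4. Complete non-overlapping sequences found: 3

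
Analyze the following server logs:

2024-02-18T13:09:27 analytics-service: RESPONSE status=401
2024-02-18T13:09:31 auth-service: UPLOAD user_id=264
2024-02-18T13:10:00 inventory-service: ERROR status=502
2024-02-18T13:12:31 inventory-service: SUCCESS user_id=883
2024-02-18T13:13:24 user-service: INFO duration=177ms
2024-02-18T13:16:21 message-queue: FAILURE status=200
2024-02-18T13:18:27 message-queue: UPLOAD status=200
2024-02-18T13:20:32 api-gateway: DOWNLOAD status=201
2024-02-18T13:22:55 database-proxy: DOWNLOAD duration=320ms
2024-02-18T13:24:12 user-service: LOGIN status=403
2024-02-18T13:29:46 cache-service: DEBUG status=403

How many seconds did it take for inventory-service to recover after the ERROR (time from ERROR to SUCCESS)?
151

To calculate recovery time:

1. Find ERROR event for inventory-service: 2024-02-18T13:10:00
2. Find next SUCCESS event for inventory-service: 2024-02-18T13:12:31
3. Recovery time: 2024-02-18T13:12:31 - 2024-02-18T13:10:00 = 151 seconds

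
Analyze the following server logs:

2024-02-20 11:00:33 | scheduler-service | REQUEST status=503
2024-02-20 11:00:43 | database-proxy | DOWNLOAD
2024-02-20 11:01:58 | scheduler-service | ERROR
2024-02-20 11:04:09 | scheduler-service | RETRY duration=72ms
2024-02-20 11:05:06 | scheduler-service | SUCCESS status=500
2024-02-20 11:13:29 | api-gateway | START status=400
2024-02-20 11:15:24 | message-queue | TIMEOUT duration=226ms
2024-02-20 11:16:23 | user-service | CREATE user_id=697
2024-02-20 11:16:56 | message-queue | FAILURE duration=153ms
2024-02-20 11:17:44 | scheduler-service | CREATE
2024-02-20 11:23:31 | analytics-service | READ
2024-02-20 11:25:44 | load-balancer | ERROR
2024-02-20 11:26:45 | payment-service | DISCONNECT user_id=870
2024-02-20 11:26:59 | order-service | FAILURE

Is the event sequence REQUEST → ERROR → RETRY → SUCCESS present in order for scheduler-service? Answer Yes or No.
Yes

To verify sequence order:

1. Find all events in sequence REQUEST → ERROR → RETRY → SUCCESS for scheduler-service
2. Extract their timestamps
3. Check if timestamps are in ascending order
4. Result: Yes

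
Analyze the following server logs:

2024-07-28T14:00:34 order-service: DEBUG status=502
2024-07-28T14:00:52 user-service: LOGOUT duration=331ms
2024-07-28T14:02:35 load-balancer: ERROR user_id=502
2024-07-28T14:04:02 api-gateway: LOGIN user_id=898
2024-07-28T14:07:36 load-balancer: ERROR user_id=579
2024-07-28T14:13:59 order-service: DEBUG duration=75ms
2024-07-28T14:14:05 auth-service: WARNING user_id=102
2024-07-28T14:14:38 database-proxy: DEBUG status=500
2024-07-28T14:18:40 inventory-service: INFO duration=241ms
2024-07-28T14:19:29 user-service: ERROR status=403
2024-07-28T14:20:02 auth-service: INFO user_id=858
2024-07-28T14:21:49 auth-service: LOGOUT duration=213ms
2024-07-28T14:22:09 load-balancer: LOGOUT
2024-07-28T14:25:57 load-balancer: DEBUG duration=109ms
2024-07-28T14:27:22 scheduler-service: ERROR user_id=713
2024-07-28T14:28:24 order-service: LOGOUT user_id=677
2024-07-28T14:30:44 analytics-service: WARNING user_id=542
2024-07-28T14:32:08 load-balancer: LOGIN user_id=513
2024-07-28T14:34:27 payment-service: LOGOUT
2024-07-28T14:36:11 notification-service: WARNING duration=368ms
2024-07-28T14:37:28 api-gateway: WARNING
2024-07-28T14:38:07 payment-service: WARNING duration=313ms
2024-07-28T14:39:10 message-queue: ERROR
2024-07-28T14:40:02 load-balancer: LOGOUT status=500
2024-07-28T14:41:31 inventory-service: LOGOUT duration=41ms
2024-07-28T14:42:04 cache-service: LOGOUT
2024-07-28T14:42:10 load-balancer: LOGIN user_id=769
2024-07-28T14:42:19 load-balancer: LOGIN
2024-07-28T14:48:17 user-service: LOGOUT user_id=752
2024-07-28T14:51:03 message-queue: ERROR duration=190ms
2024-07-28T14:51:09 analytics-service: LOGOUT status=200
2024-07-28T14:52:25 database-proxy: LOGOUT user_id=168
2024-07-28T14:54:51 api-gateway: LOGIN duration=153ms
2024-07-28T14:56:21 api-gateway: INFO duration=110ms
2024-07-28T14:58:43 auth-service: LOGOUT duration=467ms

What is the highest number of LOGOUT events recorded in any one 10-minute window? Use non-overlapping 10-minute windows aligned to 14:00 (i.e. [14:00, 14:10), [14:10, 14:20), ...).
4

To find the burst window:

1. Divide the log period into non-overlapping 10-minute windows starting at 14:00
2. Count LOGOUT events in each window
3. Find the window with maximum count
4. Maximum events in a window: 4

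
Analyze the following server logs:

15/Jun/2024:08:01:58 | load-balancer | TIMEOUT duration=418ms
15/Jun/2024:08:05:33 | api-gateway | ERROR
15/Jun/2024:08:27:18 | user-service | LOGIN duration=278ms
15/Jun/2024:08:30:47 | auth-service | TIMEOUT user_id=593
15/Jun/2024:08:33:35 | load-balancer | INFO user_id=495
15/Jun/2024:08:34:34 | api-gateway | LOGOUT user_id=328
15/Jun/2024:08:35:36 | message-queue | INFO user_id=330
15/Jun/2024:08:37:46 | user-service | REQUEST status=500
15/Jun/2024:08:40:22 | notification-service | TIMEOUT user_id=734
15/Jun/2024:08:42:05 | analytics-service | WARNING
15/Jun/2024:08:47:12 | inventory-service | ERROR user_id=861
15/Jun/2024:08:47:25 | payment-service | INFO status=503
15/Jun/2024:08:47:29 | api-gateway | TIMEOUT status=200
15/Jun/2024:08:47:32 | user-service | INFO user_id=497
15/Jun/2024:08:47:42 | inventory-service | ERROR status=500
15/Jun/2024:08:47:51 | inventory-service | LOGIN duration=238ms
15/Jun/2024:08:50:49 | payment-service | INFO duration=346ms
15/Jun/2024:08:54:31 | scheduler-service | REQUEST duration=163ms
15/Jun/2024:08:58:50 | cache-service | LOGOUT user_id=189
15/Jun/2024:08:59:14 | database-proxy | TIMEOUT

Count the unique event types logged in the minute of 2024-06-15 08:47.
4

To count unique event types:

1. Filter events in the minute starting at 2024-06-15 08:47
2. Extract event types from matching entries
3. Count unique types: 4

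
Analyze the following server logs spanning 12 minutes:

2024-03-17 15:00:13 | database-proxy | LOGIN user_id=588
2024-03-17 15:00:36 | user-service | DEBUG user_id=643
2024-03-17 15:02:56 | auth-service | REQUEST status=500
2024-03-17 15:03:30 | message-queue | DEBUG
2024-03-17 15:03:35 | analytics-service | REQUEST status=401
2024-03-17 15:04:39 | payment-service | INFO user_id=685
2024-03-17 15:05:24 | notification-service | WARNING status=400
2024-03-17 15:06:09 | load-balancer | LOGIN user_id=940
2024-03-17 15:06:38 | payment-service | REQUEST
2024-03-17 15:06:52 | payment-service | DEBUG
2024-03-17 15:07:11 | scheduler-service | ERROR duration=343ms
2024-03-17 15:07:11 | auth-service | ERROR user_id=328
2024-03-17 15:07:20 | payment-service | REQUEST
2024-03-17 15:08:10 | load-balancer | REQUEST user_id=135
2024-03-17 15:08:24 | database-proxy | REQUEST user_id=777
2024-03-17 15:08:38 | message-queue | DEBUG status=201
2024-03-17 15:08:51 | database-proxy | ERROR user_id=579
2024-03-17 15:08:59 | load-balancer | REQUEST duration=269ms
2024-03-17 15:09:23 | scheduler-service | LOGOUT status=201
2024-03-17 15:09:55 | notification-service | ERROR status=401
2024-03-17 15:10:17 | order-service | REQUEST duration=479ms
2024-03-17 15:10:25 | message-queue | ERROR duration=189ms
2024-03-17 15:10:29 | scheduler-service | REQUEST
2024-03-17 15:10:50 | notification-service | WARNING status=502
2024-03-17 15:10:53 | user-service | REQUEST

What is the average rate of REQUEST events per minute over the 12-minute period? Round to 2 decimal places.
0.83

To calculate the rate:

1. Count total REQUEST events: 10
2. Total time period: 12 minutes
3. Rate = 10 / 12 = 0.83 events per minute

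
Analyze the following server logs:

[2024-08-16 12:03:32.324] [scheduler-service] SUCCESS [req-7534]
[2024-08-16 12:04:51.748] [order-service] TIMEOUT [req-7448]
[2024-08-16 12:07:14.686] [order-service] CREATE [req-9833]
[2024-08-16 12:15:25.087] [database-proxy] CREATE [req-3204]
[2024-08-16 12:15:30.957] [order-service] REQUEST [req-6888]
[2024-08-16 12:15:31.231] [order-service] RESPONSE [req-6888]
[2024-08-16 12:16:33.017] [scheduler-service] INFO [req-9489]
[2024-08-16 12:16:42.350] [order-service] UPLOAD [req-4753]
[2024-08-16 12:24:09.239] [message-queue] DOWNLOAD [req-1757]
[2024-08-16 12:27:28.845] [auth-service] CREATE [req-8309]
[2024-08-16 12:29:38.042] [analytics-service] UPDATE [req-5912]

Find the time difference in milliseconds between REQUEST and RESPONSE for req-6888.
274

To calculate latency:

1. Find REQUEST with id req-6888: 2024-08-16 12:15:30.957
2. Find RESPONSE with id req-6888: 2024-08-16 12:15:31.231
3. Latency: 2024-08-16 12:15:31.231 - 2024-08-16 12:15:30.957 = 274ms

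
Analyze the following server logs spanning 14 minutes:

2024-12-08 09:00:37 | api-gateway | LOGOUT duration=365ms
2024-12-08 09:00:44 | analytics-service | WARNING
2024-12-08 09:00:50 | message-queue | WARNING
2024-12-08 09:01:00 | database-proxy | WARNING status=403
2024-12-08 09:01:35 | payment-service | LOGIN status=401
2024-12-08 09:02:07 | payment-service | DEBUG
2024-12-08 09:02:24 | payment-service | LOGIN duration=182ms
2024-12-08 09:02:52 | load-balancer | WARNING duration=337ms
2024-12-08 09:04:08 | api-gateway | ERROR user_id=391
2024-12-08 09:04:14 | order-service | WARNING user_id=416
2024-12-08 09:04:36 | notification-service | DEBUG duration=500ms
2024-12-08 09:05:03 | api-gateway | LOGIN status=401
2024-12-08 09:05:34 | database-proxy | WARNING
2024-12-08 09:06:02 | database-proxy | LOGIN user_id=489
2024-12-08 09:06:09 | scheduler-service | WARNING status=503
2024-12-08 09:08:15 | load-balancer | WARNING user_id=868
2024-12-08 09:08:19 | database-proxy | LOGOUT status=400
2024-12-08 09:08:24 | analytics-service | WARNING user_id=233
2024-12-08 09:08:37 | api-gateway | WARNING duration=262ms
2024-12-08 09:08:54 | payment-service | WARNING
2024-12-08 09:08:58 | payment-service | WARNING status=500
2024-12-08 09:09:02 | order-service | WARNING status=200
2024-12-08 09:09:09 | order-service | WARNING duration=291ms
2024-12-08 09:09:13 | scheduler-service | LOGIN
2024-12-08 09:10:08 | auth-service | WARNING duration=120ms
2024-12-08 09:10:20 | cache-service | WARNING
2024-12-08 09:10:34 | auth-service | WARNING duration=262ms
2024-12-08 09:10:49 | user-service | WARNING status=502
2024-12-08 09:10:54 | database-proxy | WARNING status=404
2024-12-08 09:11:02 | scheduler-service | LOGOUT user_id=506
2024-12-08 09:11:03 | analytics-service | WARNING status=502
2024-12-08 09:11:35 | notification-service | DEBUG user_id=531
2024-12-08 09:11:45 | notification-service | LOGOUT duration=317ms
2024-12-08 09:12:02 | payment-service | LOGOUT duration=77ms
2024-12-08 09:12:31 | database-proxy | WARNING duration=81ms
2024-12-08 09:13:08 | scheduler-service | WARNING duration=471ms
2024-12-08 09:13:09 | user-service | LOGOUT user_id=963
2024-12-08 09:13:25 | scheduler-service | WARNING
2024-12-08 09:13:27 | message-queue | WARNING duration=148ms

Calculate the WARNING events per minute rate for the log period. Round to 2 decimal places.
1.71

To calculate the rate:

1. Count total WARNING events: 24
2. Total time period: 14 minutes
3. Rate = 24 / 14 = 1.71 events per minute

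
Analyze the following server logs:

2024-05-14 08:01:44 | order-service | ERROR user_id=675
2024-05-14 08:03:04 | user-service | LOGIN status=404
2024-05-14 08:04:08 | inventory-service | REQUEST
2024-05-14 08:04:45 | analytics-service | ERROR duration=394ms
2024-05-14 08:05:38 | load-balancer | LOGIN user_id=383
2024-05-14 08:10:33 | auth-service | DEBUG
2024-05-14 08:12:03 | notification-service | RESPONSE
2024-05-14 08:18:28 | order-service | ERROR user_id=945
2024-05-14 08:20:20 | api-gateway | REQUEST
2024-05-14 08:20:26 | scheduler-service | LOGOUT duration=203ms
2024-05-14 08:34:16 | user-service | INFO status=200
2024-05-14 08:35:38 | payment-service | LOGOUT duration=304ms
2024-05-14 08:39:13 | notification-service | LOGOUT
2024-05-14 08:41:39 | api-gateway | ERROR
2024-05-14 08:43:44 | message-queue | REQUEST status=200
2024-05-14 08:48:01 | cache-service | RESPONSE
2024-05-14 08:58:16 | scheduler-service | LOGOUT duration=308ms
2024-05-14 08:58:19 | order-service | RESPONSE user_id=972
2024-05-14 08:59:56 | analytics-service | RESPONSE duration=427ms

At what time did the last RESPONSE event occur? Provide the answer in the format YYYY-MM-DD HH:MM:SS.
2024-05-14 08:59:56

To find the last event:

1. Filter for all RESPONSE events
2. Sort by timestamp
3. Select the last one
4. Timestamp: 2024-05-14 08:59:56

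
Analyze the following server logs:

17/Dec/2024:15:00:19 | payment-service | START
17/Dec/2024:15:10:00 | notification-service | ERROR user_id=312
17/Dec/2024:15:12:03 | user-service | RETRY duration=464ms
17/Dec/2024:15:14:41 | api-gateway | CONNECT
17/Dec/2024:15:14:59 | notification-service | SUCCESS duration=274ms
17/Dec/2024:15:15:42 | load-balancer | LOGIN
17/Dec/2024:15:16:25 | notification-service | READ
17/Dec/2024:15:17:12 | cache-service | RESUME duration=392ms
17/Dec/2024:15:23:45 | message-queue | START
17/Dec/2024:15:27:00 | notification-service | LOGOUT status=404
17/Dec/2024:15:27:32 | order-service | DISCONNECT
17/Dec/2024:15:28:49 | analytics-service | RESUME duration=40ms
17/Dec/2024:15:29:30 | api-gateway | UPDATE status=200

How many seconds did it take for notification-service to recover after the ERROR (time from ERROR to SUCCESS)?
299

To calculate recovery time:

1. Find ERROR event for notification-service: 17/Dec/2024:15:10:00
2. Find next SUCCESS event for notification-service: 17/Dec/2024:15:14:59
3. Recovery time: 17/Dec/2024:15:14:59 - 17/Dec/2024:15:10:00 = 299 seconds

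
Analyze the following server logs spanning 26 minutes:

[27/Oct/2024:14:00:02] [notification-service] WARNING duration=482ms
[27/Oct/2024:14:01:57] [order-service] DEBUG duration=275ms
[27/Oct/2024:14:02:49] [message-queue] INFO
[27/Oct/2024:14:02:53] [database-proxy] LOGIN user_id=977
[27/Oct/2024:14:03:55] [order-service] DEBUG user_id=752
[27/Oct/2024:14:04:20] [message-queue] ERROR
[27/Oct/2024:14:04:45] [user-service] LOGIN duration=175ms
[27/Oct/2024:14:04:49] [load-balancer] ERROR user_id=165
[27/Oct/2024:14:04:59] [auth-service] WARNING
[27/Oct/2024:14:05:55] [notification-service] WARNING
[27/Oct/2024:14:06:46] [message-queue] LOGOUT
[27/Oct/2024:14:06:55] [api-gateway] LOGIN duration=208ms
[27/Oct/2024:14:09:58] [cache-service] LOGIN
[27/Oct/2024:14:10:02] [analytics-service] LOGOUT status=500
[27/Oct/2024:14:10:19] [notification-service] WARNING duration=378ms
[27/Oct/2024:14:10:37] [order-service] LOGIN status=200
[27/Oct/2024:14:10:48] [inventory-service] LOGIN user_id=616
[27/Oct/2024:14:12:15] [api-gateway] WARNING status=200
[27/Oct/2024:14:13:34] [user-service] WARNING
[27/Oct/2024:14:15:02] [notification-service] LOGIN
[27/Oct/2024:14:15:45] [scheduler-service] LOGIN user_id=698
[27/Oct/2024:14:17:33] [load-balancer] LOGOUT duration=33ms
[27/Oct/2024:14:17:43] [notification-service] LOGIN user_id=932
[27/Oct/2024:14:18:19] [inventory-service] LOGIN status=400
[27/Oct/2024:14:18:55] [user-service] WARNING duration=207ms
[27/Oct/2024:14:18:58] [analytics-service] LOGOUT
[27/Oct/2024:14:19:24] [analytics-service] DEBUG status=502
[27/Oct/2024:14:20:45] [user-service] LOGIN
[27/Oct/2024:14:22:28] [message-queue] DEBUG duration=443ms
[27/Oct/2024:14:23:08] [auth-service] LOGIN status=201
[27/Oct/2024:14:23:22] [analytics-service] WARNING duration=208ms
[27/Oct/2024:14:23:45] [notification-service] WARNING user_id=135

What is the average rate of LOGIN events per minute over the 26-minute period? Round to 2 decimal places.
0.46

To calculate the rate:

1. Count total LOGIN events: 12
2. Total time period: 26 minutes
3. Rate = 12 / 26 = 0.46 events per minute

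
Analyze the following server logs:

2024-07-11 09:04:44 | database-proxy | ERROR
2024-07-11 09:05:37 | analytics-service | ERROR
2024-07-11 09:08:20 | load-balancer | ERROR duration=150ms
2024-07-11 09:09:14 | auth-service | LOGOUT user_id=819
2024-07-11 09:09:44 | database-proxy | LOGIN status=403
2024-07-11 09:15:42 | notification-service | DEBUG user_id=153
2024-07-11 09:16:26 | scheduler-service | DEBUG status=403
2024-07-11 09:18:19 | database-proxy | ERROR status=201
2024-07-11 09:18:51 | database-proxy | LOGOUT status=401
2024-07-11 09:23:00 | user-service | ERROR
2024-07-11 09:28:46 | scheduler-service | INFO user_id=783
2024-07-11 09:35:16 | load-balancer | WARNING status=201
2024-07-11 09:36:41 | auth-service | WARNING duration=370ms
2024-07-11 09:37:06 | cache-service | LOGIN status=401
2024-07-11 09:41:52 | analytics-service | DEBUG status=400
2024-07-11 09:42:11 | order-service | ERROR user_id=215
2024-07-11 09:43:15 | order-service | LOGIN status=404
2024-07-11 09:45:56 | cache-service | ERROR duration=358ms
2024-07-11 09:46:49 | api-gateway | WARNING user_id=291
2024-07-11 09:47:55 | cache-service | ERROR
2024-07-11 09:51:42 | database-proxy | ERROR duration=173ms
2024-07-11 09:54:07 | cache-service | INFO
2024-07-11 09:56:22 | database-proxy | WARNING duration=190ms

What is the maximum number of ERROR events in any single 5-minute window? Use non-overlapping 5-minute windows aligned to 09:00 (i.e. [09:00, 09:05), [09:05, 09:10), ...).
2

To find the burst window:

1. Divide the log period into non-overlapping 5-minute windows starting at 09:00
2. Count ERROR events in each window
3. Find the window with maximum count
4. Maximum events in a window: 2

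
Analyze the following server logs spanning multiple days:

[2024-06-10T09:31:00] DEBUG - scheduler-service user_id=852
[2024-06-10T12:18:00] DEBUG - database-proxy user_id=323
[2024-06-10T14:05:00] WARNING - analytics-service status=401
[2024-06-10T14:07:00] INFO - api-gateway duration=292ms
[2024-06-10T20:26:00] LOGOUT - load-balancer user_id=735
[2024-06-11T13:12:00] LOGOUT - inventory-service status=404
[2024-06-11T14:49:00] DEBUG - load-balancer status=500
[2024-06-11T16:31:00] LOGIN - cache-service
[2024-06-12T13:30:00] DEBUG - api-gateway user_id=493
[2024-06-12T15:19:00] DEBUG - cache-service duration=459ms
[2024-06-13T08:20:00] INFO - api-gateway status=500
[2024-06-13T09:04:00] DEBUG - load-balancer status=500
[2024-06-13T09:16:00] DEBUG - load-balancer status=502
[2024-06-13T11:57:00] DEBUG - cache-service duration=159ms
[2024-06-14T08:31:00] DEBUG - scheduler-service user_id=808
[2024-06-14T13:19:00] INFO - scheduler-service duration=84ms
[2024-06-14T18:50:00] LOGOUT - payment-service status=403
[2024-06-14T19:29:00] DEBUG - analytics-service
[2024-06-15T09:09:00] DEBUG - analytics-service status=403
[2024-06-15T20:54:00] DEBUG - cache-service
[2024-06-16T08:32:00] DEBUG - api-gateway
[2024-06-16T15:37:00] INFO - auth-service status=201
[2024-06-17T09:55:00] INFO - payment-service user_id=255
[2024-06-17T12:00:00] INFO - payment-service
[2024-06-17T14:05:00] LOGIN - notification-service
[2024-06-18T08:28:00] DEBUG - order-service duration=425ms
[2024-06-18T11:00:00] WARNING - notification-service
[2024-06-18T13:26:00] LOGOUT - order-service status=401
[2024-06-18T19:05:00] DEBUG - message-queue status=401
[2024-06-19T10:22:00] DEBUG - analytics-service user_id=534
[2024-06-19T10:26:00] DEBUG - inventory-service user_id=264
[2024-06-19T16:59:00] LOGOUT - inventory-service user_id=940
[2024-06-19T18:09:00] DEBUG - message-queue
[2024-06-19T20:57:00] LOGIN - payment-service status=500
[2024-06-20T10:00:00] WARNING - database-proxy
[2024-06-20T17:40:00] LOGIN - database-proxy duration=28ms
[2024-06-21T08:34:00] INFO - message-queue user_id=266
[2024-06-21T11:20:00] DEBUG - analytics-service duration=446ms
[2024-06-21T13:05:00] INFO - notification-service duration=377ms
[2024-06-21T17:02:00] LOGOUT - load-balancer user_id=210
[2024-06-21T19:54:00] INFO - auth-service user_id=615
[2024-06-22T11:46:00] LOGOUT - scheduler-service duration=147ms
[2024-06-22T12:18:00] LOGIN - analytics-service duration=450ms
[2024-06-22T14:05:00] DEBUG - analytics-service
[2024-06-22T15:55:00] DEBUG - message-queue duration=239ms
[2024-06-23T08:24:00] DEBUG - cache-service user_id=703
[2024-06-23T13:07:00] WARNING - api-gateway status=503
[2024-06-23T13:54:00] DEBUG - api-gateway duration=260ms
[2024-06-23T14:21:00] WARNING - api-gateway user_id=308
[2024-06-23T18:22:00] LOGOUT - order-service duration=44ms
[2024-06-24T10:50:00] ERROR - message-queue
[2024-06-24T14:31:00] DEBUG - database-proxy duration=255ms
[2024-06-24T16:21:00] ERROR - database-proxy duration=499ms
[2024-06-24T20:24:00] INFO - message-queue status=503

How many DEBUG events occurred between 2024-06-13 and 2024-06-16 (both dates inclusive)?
8

To filter by date range:

1. Date range: 2024-06-13 through 2024-06-16, both dates inclusive
2. Filter for DEBUG events whose date falls in this range
3. Count matching events: 8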